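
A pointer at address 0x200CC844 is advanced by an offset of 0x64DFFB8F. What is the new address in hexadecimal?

Add column by column in base 16, right to left:
  4+F = 3 carry 1
  4+8+1 = D
  8+B = 3 carry 1
  C+F+1 = C carry 1
  C+F+1 = C carry 1
  0+D+1 = E
  0+4 = 4
  2+6 = 8

0x84ECC3D3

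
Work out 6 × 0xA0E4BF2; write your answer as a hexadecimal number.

0x3C55C7AC

Multiply each base-16 digit by 6, carrying:
  2×6 = 12 → write C
  F×6 = 90 → write A carry 5
  B×6+5 = 71 → write 7 carry 4
  4×6+4 = 28 → write C carry 1
  E×6+1 = 85 → write 5 carry 5
  0×6+5 = 5 → write 5
  A×6 = 60 → write C carry 3
  remaining carry: 3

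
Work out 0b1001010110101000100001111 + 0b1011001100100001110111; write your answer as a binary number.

0b1010110000001100110000110

Add column by column in base 2, right to left:
  1+1 = 0 carry 1
  1+1+1 = 1 carry 1
  1+1+1 = 1 carry 1
  1+0+1 = 0 carry 1
  0+1+1 = 0 carry 1
  0+1+1 = 0 carry 1
  0+1+1 = 0 carry 1
  0+0+1 = 1
  1+0 = 1
  0+0 = 0
  0+0 = 0
  0+1 = 1
  1+0 = 1
  0+0 = 0
  1+1 = 0 carry 1
  0+1+1 = 0 carry 1
  1+0+1 = 0 carry 1
  1+0+1 = 0 carry 1
  0+1+1 = 0 carry 1
  1+1+1 = 1 carry 1
  0+0+1 = 1
  1+1 = 0 carry 1
  0+0+1 = 1
  0+0 = 0
  1+0 = 1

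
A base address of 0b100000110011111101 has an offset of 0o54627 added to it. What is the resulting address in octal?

0o463224

0b100000110011111101 = 0o406375 in octal.
Add column by column in base 8, right to left:
  5+7 = 4 carry 1
  7+2+1 = 2 carry 1
  3+6+1 = 2 carry 1
  6+4+1 = 3 carry 1
  0+5+1 = 6
  4+0 = 4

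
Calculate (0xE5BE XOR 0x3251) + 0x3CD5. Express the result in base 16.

0x114C4

First 0xE5BE XOR 0x3251 = 0xD7EF.
Add column by column in base 16, right to left:
  F+5 = 4 carry 1
  E+D+1 = C carry 1
  7+C+1 = 4 carry 1
  D+3+1 = 1 carry 1
  final carry 1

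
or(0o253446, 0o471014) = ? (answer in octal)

0o673456

OR each oct digit independently (no carries):
  2|4=6, 5|7=7, 3|1=3, 4|0=4, 4|1=5, 6|4=6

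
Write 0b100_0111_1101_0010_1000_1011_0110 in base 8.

Group the bits in threes: 100 011 111 010 010 100 010 110 110 → 437224266.

0o437224266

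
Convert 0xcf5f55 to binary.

Expand each hex digit to 4 bits: c=1100 f=1111 5=0101 f=1111 5=0101 5=0101.

0b110011110101111101010101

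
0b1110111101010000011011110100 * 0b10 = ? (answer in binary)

0b11101111010100000110111101000

Multiply each base-2 digit by 2, carrying:
  0×2 = 0 → write 0
  0×2 = 0 → write 0
  1×2 = 2 → write 0 carry 1
  0×2+1 = 1 → write 1
  1×2 = 2 → write 0 carry 1
  1×2+1 = 3 → write 1 carry 1
  1×2+1 = 3 → write 1 carry 1
  1×2+1 = 3 → write 1 carry 1
  0×2+1 = 1 → write 1
  1×2 = 2 → write 0 carry 1
  1×2+1 = 3 → write 1 carry 1
  0×2+1 = 1 → write 1
  0×2 = 0 → write 0
  0×2 = 0 → write 0
  0×2 = 0 → write 0
  0×2 = 0 → write 0
  1×2 = 2 → write 0 carry 1
  0×2+1 = 1 → write 1
  1×2 = 2 → write 0 carry 1
  0×2+1 = 1 → write 1
  1×2 = 2 → write 0 carry 1
  1×2+1 = 3 → write 1 carry 1
  1×2+1 = 3 → write 1 carry 1
  1×2+1 = 3 → write 1 carry 1
  0×2+1 = 1 → write 1
  1×2 = 2 → write 0 carry 1
  1×2+1 = 3 → write 1 carry 1
  1×2+1 = 3 → write 1 carry 1
  remaining carry: 1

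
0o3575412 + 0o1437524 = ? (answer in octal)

0o5235136

Add column by column in base 8, right to left:
  2+4 = 6
  1+2 = 3
  4+5 = 1 carry 1
  5+7+1 = 5 carry 1
  7+3+1 = 3 carry 1
  5+4+1 = 2 carry 1
  3+1+1 = 5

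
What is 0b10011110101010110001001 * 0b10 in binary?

0b100111101010101100010010

Multiply each base-2 digit by 2, carrying:
  1×2 = 2 → write 0 carry 1
  0×2+1 = 1 → write 1
  0×2 = 0 → write 0
  1×2 = 2 → write 0 carry 1
  0×2+1 = 1 → write 1
  0×2 = 0 → write 0
  0×2 = 0 → write 0
  1×2 = 2 → write 0 carry 1
  1×2+1 = 3 → write 1 carry 1
  0×2+1 = 1 → write 1
  1×2 = 2 → write 0 carry 1
  0×2+1 = 1 → write 1
  1×2 = 2 → write 0 carry 1
  0×2+1 = 1 → write 1
  1×2 = 2 → write 0 carry 1
  0×2+1 = 1 → write 1
  1×2 = 2 → write 0 carry 1
  1×2+1 = 3 → write 1 carry 1
  1×2+1 = 3 → write 1 carry 1
  1×2+1 = 3 → write 1 carry 1
  0×2+1 = 1 → write 1
  0×2 = 0 → write 0
  1×2 = 2 → write 0 carry 1
  remaining carry: 1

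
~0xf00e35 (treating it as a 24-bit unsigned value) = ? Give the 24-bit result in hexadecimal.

Each hex digit d becomes f−d:
  f→0, 0→f, 0→f, e→1, 3→c, 5→a

0x0ff1ca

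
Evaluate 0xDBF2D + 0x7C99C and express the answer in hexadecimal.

Add column by column in base 16, right to left:
  D+C = 9 carry 1
  2+9+1 = C
  F+9 = 8 carry 1
  B+C+1 = 8 carry 1
  D+7+1 = 5 carry 1
  final carry 1

0x1588C9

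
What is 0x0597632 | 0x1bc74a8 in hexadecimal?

0x1fd76ba

OR each hex digit independently (no carries):
  0|1=1, 5|b=f, 9|c=d, 7|7=7, 6|4=6, 3|a=b, 2|8=a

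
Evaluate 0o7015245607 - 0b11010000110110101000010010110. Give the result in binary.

0o7015245607 = 0b111000001101010100101110000111 in binary.
Subtract column by column in base 2:
  1-0 → 1
  1-1 → 0
  1-1 → 0
  0-0 → 0
  0-1 → 1 (borrow)
  0-0-1 → 1 (borrow)
  0-0-1 → 1 (borrow)
  1-1-1 → 1 (borrow)
  1-0-1 → 0
  1-0 → 1
  0-0 → 0
  1-0 → 1
  0-1 → 1 (borrow)
  0-0-1 → 1 (borrow)
  1-1-1 → 1 (borrow)
  0-0-1 → 1 (borrow)
  1-1-1 → 1 (borrow)
  0-1-1 → 0 (borrow)
  1-0-1 → 0
  0-1 → 1 (borrow)
  1-1-1 → 1 (borrow)
  1-0-1 → 0
  0-0 → 0
  0-0 → 0
  0-0 → 0
  0-1 → 1 (borrow)
  0-0-1 → 1 (borrow)
  1-1-1 → 1 (borrow)
  1-1-1 → 1 (borrow)
  1-0-1 → 0

0b11110000110011111101011110001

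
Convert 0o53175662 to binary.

Each octal digit is 3 bits: 5=101 3=011 1=001 7=111 5=101 6=110 6=110 2=010.

0b101011001111101110110010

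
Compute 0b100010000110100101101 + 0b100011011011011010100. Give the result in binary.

0b1000101100010000000001

Add column by column in base 2, right to left:
  1+0 = 1
  0+0 = 0
  1+1 = 0 carry 1
  1+0+1 = 0 carry 1
  0+1+1 = 0 carry 1
  1+0+1 = 0 carry 1
  0+1+1 = 0 carry 1
  0+1+1 = 0 carry 1
  1+0+1 = 0 carry 1
  0+1+1 = 0 carry 1
  1+1+1 = 1 carry 1
  1+0+1 = 0 carry 1
  0+1+1 = 0 carry 1
  0+1+1 = 0 carry 1
  0+0+1 = 1
  0+1 = 1
  1+1 = 0 carry 1
  0+0+1 = 1
  0+0 = 0
  0+0 = 0
  1+1 = 0 carry 1
  final carry 1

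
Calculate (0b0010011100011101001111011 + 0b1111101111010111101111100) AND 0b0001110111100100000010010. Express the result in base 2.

0b11100100000010010

Add column by column in base 2, right to left:
  1+0 = 1
  1+0 = 1
  0+1 = 1
  1+1 = 0 carry 1
  1+1+1 = 1 carry 1
  1+1+1 = 1 carry 1
  1+1+1 = 1 carry 1
  0+0+1 = 1
  0+1 = 1
  1+1 = 0 carry 1
  0+1+1 = 0 carry 1
  1+1+1 = 1 carry 1
  1+0+1 = 0 carry 1
  1+1+1 = 1 carry 1
  0+0+1 = 1
  0+1 = 1
  0+1 = 1
  1+1 = 0 carry 1
  1+1+1 = 1 carry 1
  1+0+1 = 0 carry 1
  0+1+1 = 0 carry 1
  0+1+1 = 0 carry 1
  1+1+1 = 1 carry 1
  0+1+1 = 0 carry 1
  0+1+1 = 0 carry 1
  final carry 1
Sum = 0b10010001011110100111110111; now AND with 0b0001110111100100000010010:
  10010001011110100111110111
& 00001110111100100000010010
= 00000000011100100000010010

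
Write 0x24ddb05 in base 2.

0b10010011011101101100000101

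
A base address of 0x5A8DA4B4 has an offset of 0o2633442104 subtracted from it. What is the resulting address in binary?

0b1000100000111110110000001110000

0x5A8DA4B4 = 0b1011010100011011010010010110100 in binary.
0o2633442104 = 0b10110011011100100010001000100 in binary.
Subtract column by column in base 2:
  0-0 → 0
  0-0 → 0
  1-1 → 0
  0-0 → 0
  1-0 → 1
  1-0 → 1
  0-1 → 1 (borrow)
  1-0-1 → 0
  0-0 → 0
  0-0 → 0
  1-1 → 0
  0-0 → 0
  0-0 → 0
  1-0 → 1
  0-1 → 1 (borrow)
  1-0-1 → 0
  1-0 → 1
  0-1 → 1 (borrow)
  1-1-1 → 1 (borrow)
  1-1-1 → 1 (borrow)
  0-0-1 → 1 (borrow)
  0-1-1 → 0 (borrow)
  0-1-1 → 0 (borrow)
  1-0-1 → 0
  0-0 → 0
  1-1 → 0
  0-1 → 1 (borrow)
  1-0-1 → 0
  1-1 → 0
  0-0 → 0
  1-0 → 1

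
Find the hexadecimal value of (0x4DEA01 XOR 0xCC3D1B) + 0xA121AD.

0x122F8C7

First 0x4DEA01 XOR 0xCC3D1B = 0x81D71A.
Add column by column in base 16, right to left:
  A+D = 7 carry 1
  1+A+1 = C
  7+1 = 8
  D+2 = F
  1+1 = 2
  8+A = 2 carry 1
  final carry 1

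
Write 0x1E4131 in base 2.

0b111100100000100110001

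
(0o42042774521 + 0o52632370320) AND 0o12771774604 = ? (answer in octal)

0o10671364000

Add column by column in base 8, right to left:
  1+0 = 1
  2+2 = 4
  5+3 = 0 carry 1
  4+0+1 = 5
  7+7 = 6 carry 1
  7+3+1 = 3 carry 1
  2+2+1 = 5
  4+3 = 7
  0+6 = 6
  2+2 = 4
  4+5 = 1 carry 1
  final carry 1
Sum = 0o114675365041; now AND with 0o12771774604:
  1&0=0, 1&1=1, 4&2=0, 6&7=6, 7&7=7, 5&1=1, 3&7=3, 6&7=6, 5&4=4, 0&6=0, 4&0=0, 1&4=0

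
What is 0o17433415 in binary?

0b1111100011011100001101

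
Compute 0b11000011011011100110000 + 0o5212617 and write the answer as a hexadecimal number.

0x76ccbf

0b11000011011011100110000 = 0x61b730 in hexadecimal.
0o5212617 = 0x15158f in hexadecimal.
Add column by column in base 16, right to left:
  0+f = f
  3+8 = b
  7+5 = c
  b+1 = c
  1+5 = 6
  6+1 = 7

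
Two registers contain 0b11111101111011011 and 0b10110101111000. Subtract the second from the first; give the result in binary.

Subtract column by column in base 2:
  1-0 → 1
  1-0 → 1
  0-0 → 0
  1-1 → 0
  1-1 → 0
  0-1 → 1 (borrow)
  1-1-1 → 1 (borrow)
  1-0-1 → 0
  1-1 → 0
  1-0 → 1
  0-1 → 1 (borrow)
  1-1-1 → 1 (borrow)
  1-0-1 → 0
  1-1 → 0
  1-0 → 1
  1-0 → 1
  1-0 → 1

0b11100111001100011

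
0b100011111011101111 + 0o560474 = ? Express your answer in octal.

0b100011111011101111 = 0o437357 in octal.
Add column by column in base 8, right to left:
  7+4 = 3 carry 1
  5+7+1 = 5 carry 1
  3+4+1 = 0 carry 1
  7+0+1 = 0 carry 1
  3+6+1 = 2 carry 1
  4+5+1 = 2 carry 1
  final carry 1

0o1220053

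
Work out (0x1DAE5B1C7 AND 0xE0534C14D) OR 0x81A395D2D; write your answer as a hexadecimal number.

0x1DAE5B1C7 AND 0xE0534C14D = 0x000248145.
Then OR with 0x81A395D2D.

0x81A3DDD6D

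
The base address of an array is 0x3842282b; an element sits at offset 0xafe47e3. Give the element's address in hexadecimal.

Add column by column in base 16, right to left:
  b+3 = e
  2+e = 0 carry 1
  8+7+1 = 0 carry 1
  2+4+1 = 7
  2+e = 0 carry 1
  4+f+1 = 4 carry 1
  8+a+1 = 3 carry 1
  3+0+1 = 4

0x4340700e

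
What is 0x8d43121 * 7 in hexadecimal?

Multiply each base-16 digit by 7, carrying:
  1×7 = 7 → write 7
  2×7 = 14 → write e
  1×7 = 7 → write 7
  3×7 = 21 → write 5 carry 1
  4×7+1 = 29 → write d carry 1
  d×7+1 = 92 → write c carry 5
  8×7+5 = 61 → write d carry 3
  remaining carry: 3

0x3dcd57e7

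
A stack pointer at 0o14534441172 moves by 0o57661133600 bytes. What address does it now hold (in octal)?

0o74415574772

Add column by column in base 8, right to left:
  2+0 = 2
  7+0 = 7
  1+6 = 7
  1+3 = 4
  4+3 = 7
  4+1 = 5
  4+1 = 5
  3+6 = 1 carry 1
  5+6+1 = 4 carry 1
  4+7+1 = 4 carry 1
  1+5+1 = 7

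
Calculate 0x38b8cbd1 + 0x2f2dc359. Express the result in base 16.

Add column by column in base 16, right to left:
  1+9 = a
  d+5 = 2 carry 1
  b+3+1 = f
  c+c = 8 carry 1
  8+d+1 = 6 carry 1
  b+2+1 = e
  8+f = 7 carry 1
  3+2+1 = 6

0x67e68f2a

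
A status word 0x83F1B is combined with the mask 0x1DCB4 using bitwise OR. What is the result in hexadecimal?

OR each hex digit independently (no carries):
  8|1=9, 3|D=F, F|C=F, 1|B=B, B|4=F

0x9FFBF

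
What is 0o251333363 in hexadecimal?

0x2A5B6F3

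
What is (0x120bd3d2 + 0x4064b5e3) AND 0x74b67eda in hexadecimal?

0x50300890

Add column by column in base 16, right to left:
  2+3 = 5
  d+e = b carry 1
  3+5+1 = 9
  d+b = 8 carry 1
  b+4+1 = 0 carry 1
  0+6+1 = 7
  2+0 = 2
  1+4 = 5
Sum = 0x527089b5; now AND with 0x74b67eda:
  5&7=5, 2&4=0, 7&b=3, 0&6=0, 8&7=0, 9&e=8, b&d=9, 5&a=0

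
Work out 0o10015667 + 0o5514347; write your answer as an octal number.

Add column by column in base 8, right to left:
  7+7 = 6 carry 1
  6+4+1 = 3 carry 1
  6+3+1 = 2 carry 1
  5+4+1 = 2 carry 1
  1+1+1 = 3
  0+5 = 5
  0+5 = 5
  1+0 = 1

0o15532236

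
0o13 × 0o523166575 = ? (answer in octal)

0o7223432137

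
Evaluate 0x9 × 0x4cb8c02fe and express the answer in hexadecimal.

0x2b27ec1aee

Multiply each base-16 digit by 9, carrying:
  e×9 = 126 → write e carry 7
  f×9+7 = 142 → write e carry 8
  2×9+8 = 26 → write a carry 1
  0×9+1 = 1 → write 1
  c×9 = 108 → write c carry 6
  8×9+6 = 78 → write e carry 4
  b×9+4 = 103 → write 7 carry 6
  c×9+6 = 114 → write 2 carry 7
  4×9+7 = 43 → write b carry 2
  remaining carry: 2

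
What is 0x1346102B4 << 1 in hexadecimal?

1 bits is not a whole number of base-16 digits; in binary: 100110100011000010000001010110100 << 1 = 1001101000110000100000010101101000.

0x268C20568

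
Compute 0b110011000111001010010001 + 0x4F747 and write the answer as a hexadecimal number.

0xD169D8

0b110011000111001010010001 = 0xCC7291 in hexadecimal.
Add column by column in base 16, right to left:
  1+7 = 8
  9+4 = D
  2+7 = 9
  7+F = 6 carry 1
  C+4+1 = 1 carry 1
  C+0+1 = D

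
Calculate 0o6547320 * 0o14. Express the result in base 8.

0o120330700

Multiply each base-8 digit by 12, carrying:
  0×12 = 0 → write 0
  2×12 = 24 → write 0 carry 3
  3×12+3 = 39 → write 7 carry 4
  7×12+4 = 88 → write 0 carry 11
  4×12+11 = 59 → write 3 carry 7
  5×12+7 = 67 → write 3 carry 8
  6×12+8 = 80 → write 0 carry 10
  remaining carry: 12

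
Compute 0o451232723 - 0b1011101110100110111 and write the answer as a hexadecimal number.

0x49f589c

0o451232723 = 0x4a535d3 in hexadecimal.
0b1011101110100110111 = 0x5dd37 in hexadecimal.
Subtract column by column in base 16:
  3-7 → c (borrow)
  d-3-1 → 9
  5-d → 8 (borrow)
  3-d-1 → 5 (borrow)
  5-5-1 → f (borrow)
  a-0-1 → 9
  4-0 → 4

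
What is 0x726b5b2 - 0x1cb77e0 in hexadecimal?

0x55b3dd2

Subtract column by column in base 16:
  2-0 → 2
  b-e → d (borrow)
  5-7-1 → d (borrow)
  b-7-1 → 3
  6-b → b (borrow)
  2-c-1 → 5 (borrow)
  7-1-1 → 5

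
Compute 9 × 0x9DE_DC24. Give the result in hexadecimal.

Multiply each base-16 digit by 9, carrying:
  4×9 = 36 → write 4 carry 2
  2×9+2 = 20 → write 4 carry 1
  C×9+1 = 109 → write D carry 6
  D×9+6 = 123 → write B carry 7
  E×9+7 = 133 → write 5 carry 8
  D×9+8 = 125 → write D carry 7
  9×9+7 = 88 → write 8 carry 5
  remaining carry: 5

0x58D5BD44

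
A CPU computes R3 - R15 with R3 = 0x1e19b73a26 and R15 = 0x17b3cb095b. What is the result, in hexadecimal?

0x665ec30cb

Subtract column by column in base 16:
  6-b → b (borrow)
  2-5-1 → c (borrow)
  a-9-1 → 0
  3-0 → 3
  7-b → c (borrow)
  b-c-1 → e (borrow)
  9-3-1 → 5
  1-b → 6 (borrow)
  e-7-1 → 6
  1-1 → 0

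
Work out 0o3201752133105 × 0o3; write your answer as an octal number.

0o11605676421317

Multiply each base-8 digit by 3, carrying:
  5×3 = 15 → write 7 carry 1
  0×3+1 = 1 → write 1
  1×3 = 3 → write 3
  3×3 = 9 → write 1 carry 1
  3×3+1 = 10 → write 2 carry 1
  1×3+1 = 4 → write 4
  2×3 = 6 → write 6
  5×3 = 15 → write 7 carry 1
  7×3+1 = 22 → write 6 carry 2
  1×3+2 = 5 → write 5
  0×3 = 0 → write 0
  2×3 = 6 → write 6
  3×3 = 9 → write 1 carry 1
  remaining carry: 1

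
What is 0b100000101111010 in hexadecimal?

0x417A

Group the bits into nibbles: 0100 0001 0111 1010 → 417A.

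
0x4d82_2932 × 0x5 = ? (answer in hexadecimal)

Multiply each base-16 digit by 5, carrying:
  2×5 = 10 → write a
  3×5 = 15 → write f
  9×5 = 45 → write d carry 2
  2×5+2 = 12 → write c
  2×5 = 10 → write a
  8×5 = 40 → write 8 carry 2
  d×5+2 = 67 → write 3 carry 4
  4×5+4 = 24 → write 8 carry 1
  remaining carry: 1

0x1838acdfa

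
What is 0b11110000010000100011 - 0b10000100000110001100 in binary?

0b1101100001010010111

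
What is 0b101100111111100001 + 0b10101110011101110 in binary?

0b1000010110011001111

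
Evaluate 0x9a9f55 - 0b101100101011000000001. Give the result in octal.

0x9a9f55 = 0o46517525 in octal.
0b101100101011000000001 = 0o5453001 in octal.
Subtract column by column in base 8:
  5-1 → 4
  2-0 → 2
  5-0 → 5
  7-3 → 4
  1-5 → 4 (borrow)
  5-4-1 → 0
  6-5 → 1
  4-0 → 4

0o41044524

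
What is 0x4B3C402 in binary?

Expand each hex digit to 4 bits: 4=0100 B=1011 3=0011 C=1100 4=0100 0=0000 2=0010.

0b100101100111100010000000010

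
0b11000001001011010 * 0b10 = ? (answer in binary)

Multiply each base-2 digit by 2, carrying:
  0×2 = 0 → write 0
  1×2 = 2 → write 0 carry 1
  0×2+1 = 1 → write 1
  1×2 = 2 → write 0 carry 1
  1×2+1 = 3 → write 1 carry 1
  0×2+1 = 1 → write 1
  1×2 = 2 → write 0 carry 1
  0×2+1 = 1 → write 1
  0×2 = 0 → write 0
  1×2 = 2 → write 0 carry 1
  0×2+1 = 1 → write 1
  0×2 = 0 → write 0
  0×2 = 0 → write 0
  0×2 = 0 → write 0
  0×2 = 0 → write 0
  1×2 = 2 → write 0 carry 1
  1×2+1 = 3 → write 1 carry 1
  remaining carry: 1

0b110000010010110100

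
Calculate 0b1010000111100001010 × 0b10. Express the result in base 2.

0b10100001111000010100

Multiply each base-2 digit by 2, carrying:
  0×2 = 0 → write 0
  1×2 = 2 → write 0 carry 1
  0×2+1 = 1 → write 1
  1×2 = 2 → write 0 carry 1
  0×2+1 = 1 → write 1
  0×2 = 0 → write 0
  0×2 = 0 → write 0
  0×2 = 0 → write 0
  1×2 = 2 → write 0 carry 1
  1×2+1 = 3 → write 1 carry 1
  1×2+1 = 3 → write 1 carry 1
  1×2+1 = 3 → write 1 carry 1
  0×2+1 = 1 → write 1
  0×2 = 0 → write 0
  0×2 = 0 → write 0
  0×2 = 0 → write 0
  1×2 = 2 → write 0 carry 1
  0×2+1 = 1 → write 1
  1×2 = 2 → write 0 carry 1
  remaining carry: 1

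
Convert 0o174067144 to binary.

0b1111100000110111001100100

Each octal digit is 3 bits: 1=001 7=111 4=100 0=000 6=110 7=111 1=001 4=100 4=100.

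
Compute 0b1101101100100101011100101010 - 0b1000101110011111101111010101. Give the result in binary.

Subtract column by column in base 2:
  0-1 → 1 (borrow)
  1-0-1 → 0
  0-1 → 1 (borrow)
  1-0-1 → 0
  0-1 → 1 (borrow)
  1-0-1 → 0
  0-1 → 1 (borrow)
  0-1-1 → 0 (borrow)
  1-1-1 → 1 (borrow)
  1-1-1 → 1 (borrow)
  1-0-1 → 0
  0-1 → 1 (borrow)
  1-1-1 → 1 (borrow)
  0-1-1 → 0 (borrow)
  1-1-1 → 1 (borrow)
  0-1-1 → 0 (borrow)
  0-1-1 → 0 (borrow)
  1-0-1 → 0
  0-0 → 0
  0-1 → 1 (borrow)
  1-1-1 → 1 (borrow)
  1-1-1 → 1 (borrow)
  0-0-1 → 1 (borrow)
  1-1-1 → 1 (borrow)
  1-0-1 → 0
  0-0 → 0
  1-0 → 1
  1-1 → 0

0b100111110000101101101010101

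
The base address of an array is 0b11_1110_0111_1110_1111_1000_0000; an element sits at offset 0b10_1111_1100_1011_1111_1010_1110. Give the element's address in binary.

Add column by column in base 2, right to left:
  0+0 = 0
  0+1 = 1
  0+1 = 1
  0+1 = 1
  0+0 = 0
  0+1 = 1
  0+0 = 0
  1+1 = 0 carry 1
  1+1+1 = 1 carry 1
  1+1+1 = 1 carry 1
  1+1+1 = 1 carry 1
  1+1+1 = 1 carry 1
  0+1+1 = 0 carry 1
  1+1+1 = 1 carry 1
  1+0+1 = 0 carry 1
  1+1+1 = 1 carry 1
  1+0+1 = 0 carry 1
  1+0+1 = 0 carry 1
  1+1+1 = 1 carry 1
  0+1+1 = 0 carry 1
  0+1+1 = 0 carry 1
  1+1+1 = 1 carry 1
  1+1+1 = 1 carry 1
  1+1+1 = 1 carry 1
  1+0+1 = 0 carry 1
  1+1+1 = 1 carry 1
  final carry 1

0b110111001001010111100101110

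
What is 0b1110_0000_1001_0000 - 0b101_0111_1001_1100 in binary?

0b1000100011110100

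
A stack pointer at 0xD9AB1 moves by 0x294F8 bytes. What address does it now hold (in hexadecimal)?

0x102FA9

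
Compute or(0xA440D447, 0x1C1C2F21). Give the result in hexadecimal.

OR each hex digit independently (no carries):
  A|1=B, 4|C=C, 4|1=5, 0|C=C, D|2=F, 4|F=F, 4|2=6, 7|1=7

0xBC5CFF67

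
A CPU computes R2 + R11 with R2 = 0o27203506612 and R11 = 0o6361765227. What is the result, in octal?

Add column by column in base 8, right to left:
  2+7 = 1 carry 1
  1+2+1 = 4
  6+2 = 0 carry 1
  6+5+1 = 4 carry 1
  0+6+1 = 7
  5+7 = 4 carry 1
  3+1+1 = 5
  0+6 = 6
  2+3 = 5
  7+6 = 5 carry 1
  2+0+1 = 3

0o35565474041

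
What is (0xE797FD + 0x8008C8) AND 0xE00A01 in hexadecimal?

0x600001

Add column by column in base 16, right to left:
  D+8 = 5 carry 1
  F+C+1 = C carry 1
  7+8+1 = 0 carry 1
  9+0+1 = A
  7+0 = 7
  E+8 = 6 carry 1
  final carry 1
Sum = 0x167A0C5; now AND with 0xE00A01:
  1&0=0, 6&E=6, 7&0=0, A&0=0, 0&A=0, C&0=0, 5&1=1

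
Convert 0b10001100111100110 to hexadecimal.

0x119e6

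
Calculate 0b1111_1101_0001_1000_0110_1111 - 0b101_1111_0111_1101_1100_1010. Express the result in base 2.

Subtract column by column in base 2:
  1-0 → 1
  1-1 → 0
  1-0 → 1
  1-1 → 0
  0-0 → 0
  1-0 → 1
  1-1 → 0
  0-1 → 1 (borrow)
  0-1-1 → 0 (borrow)
  0-0-1 → 1 (borrow)
  0-1-1 → 0 (borrow)
  1-1-1 → 1 (borrow)
  1-1-1 → 1 (borrow)
  0-1-1 → 0 (borrow)
  0-1-1 → 0 (borrow)
  0-0-1 → 1 (borrow)
  1-1-1 → 1 (borrow)
  0-1-1 → 0 (borrow)
  1-1-1 → 1 (borrow)
  1-1-1 → 1 (borrow)
  1-1-1 → 1 (borrow)
  1-0-1 → 0
  1-1 → 0
  1-0 → 1

0b100111011001101010100101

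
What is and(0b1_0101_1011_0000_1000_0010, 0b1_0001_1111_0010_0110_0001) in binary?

AND bit by bit (1 only where both bits are 1):
  101011011000010000010
& 100011111001001100001
= 100011011000000000000

0b100011011000000000000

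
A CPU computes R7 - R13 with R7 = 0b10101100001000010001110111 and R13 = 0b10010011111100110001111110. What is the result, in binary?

Subtract column by column in base 2:
  1-0 → 1
  1-1 → 0
  1-1 → 0
  0-1 → 1 (borrow)
  1-1-1 → 1 (borrow)
  1-1-1 → 1 (borrow)
  1-1-1 → 1 (borrow)
  0-0-1 → 1 (borrow)
  0-0-1 → 1 (borrow)
  0-0-1 → 1 (borrow)
  1-1-1 → 1 (borrow)
  0-1-1 → 0 (borrow)
  0-0-1 → 1 (borrow)
  0-0-1 → 1 (borrow)
  0-1-1 → 0 (borrow)
  1-1-1 → 1 (borrow)
  0-1-1 → 0 (borrow)
  0-1-1 → 0 (borrow)
  0-1-1 → 0 (borrow)
  0-1-1 → 0 (borrow)
  1-0-1 → 0
  1-0 → 1
  0-1 → 1 (borrow)
  1-0-1 → 0
  0-0 → 0
  1-1 → 0

0b11000001011011111111001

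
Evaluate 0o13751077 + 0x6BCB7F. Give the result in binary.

0b100110111001110110111110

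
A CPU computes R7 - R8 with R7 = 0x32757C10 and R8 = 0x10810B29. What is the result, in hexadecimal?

Subtract column by column in base 16:
  0-9 → 7 (borrow)
  1-2-1 → E (borrow)
  C-B-1 → 0
  7-0 → 7
  5-1 → 4
  7-8 → F (borrow)
  2-0-1 → 1
  3-1 → 2

0x21F470E7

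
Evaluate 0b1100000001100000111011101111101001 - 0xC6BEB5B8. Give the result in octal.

0b1100000001100000111011101111101001 = 0o140140735751 in octal.
0xC6BEB5B8 = 0o30657532670 in octal.
Subtract column by column in base 8:
  1-0 → 1
  5-7 → 6 (borrow)
  7-6-1 → 0
  5-2 → 3
  3-3 → 0
  7-5 → 2
  0-7 → 1 (borrow)
  4-5-1 → 6 (borrow)
  1-6-1 → 2 (borrow)
  0-0-1 → 7 (borrow)
  4-3-1 → 0
  1-0 → 1

0o107261203061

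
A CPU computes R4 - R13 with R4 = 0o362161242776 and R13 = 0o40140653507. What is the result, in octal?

Subtract column by column in base 8:
  6-7 → 7 (borrow)
  7-0-1 → 6
  7-5 → 2
  2-3 → 7 (borrow)
  4-5-1 → 6 (borrow)
  2-6-1 → 3 (borrow)
  1-0-1 → 0
  6-4 → 2
  1-1 → 0
  2-0 → 2
  6-4 → 2
  3-0 → 3

0o322020367267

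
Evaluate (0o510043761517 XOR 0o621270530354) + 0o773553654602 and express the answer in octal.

First 0o510043761517 XOR 0o621270530354 = 0o331233251643.
Add column by column in base 8, right to left:
  3+2 = 5
  4+0 = 4
  6+6 = 4 carry 1
  1+4+1 = 6
  5+5 = 2 carry 1
  2+6+1 = 1 carry 1
  3+3+1 = 7
  3+5 = 0 carry 1
  2+5+1 = 0 carry 1
  1+3+1 = 5
  3+7 = 2 carry 1
  3+7+1 = 3 carry 1
  final carry 1

0o1325007126445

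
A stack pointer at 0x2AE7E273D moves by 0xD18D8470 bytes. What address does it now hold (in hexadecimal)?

0x3800BABAD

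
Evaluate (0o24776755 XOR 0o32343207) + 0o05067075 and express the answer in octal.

First 0o24776755 XOR 0o32343207 = 0o16435552.
Add column by column in base 8, right to left:
  2+5 = 7
  5+7 = 4 carry 1
  5+0+1 = 6
  5+7 = 4 carry 1
  3+6+1 = 2 carry 1
  4+0+1 = 5
  6+5 = 3 carry 1
  1+0+1 = 2

0o23524647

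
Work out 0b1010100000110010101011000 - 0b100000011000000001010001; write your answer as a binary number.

Subtract column by column in base 2:
  0-1 → 1 (borrow)
  0-0-1 → 1 (borrow)
  0-0-1 → 1 (borrow)
  1-0-1 → 0
  1-1 → 0
  0-0 → 0
  1-1 → 0
  0-0 → 0
  1-0 → 1
  0-0 → 0
  1-0 → 1
  0-0 → 0
  0-0 → 0
  1-0 → 1
  1-0 → 1
  0-1 → 1 (borrow)
  0-1-1 → 0 (borrow)
  0-0-1 → 1 (borrow)
  0-0-1 → 1 (borrow)
  0-0-1 → 1 (borrow)
  1-0-1 → 0
  0-0 → 0
  1-0 → 1
  0-1 → 1 (borrow)
  1-0-1 → 0

0b110011101110010100000111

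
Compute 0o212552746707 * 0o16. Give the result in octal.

0o3625731240342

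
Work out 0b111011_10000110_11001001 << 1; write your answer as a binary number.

0b11101110000110110010010

Left shift by 1: append 1 zero bit.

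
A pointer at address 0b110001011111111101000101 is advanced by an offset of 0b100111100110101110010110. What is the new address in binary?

Add column by column in base 2, right to left:
  1+0 = 1
  0+1 = 1
  1+1 = 0 carry 1
  0+0+1 = 1
  0+1 = 1
  0+0 = 0
  1+0 = 1
  0+1 = 1
  1+1 = 0 carry 1
  1+1+1 = 1 carry 1
  1+0+1 = 0 carry 1
  1+1+1 = 1 carry 1
  1+0+1 = 0 carry 1
  1+1+1 = 1 carry 1
  1+1+1 = 1 carry 1
  1+0+1 = 0 carry 1
  1+0+1 = 0 carry 1
  0+1+1 = 0 carry 1
  1+1+1 = 1 carry 1
  0+1+1 = 0 carry 1
  0+1+1 = 0 carry 1
  0+0+1 = 1
  1+0 = 1
  1+1 = 0 carry 1
  final carry 1

0b1011001000110101011011011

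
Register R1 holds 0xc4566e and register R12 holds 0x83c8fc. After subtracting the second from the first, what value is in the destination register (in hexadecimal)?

0x408d72

Subtract column by column in base 16:
  e-c → 2
  6-f → 7 (borrow)
  6-8-1 → d (borrow)
  5-c-1 → 8 (borrow)
  4-3-1 → 0
  c-8 → 4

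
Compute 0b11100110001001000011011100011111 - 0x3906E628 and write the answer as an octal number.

0o25507250367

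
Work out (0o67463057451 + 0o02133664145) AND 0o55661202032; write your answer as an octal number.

0o51600202012

Add column by column in base 8, right to left:
  1+5 = 6
  5+4 = 1 carry 1
  4+1+1 = 6
  7+4 = 3 carry 1
  5+6+1 = 4 carry 1
  0+6+1 = 7
  3+3 = 6
  6+3 = 1 carry 1
  4+1+1 = 6
  7+2 = 1 carry 1
  6+0+1 = 7
Sum = 0o71616743616; now AND with 0o55661202032:
  7&5=5, 1&5=1, 6&6=6, 1&6=0, 6&1=0, 7&2=2, 4&0=0, 3&2=2, 6&0=0, 1&3=1, 6&2=2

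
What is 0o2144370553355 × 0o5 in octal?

0o12766333431241

Multiply each base-8 digit by 5, carrying:
  5×5 = 25 → write 1 carry 3
  5×5+3 = 28 → write 4 carry 3
  3×5+3 = 18 → write 2 carry 2
  3×5+2 = 17 → write 1 carry 2
  5×5+2 = 27 → write 3 carry 3
  5×5+3 = 28 → write 4 carry 3
  0×5+3 = 3 → write 3
  7×5 = 35 → write 3 carry 4
  3×5+4 = 19 → write 3 carry 2
  4×5+2 = 22 → write 6 carry 2
  4×5+2 = 22 → write 6 carry 2
  1×5+2 = 7 → write 7
  2×5 = 10 → write 2 carry 1
  remaining carry: 1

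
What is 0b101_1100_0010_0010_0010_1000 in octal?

Group the bits in threes: 010 111 000 010 001 000 101 000 → 27021050.

0o27021050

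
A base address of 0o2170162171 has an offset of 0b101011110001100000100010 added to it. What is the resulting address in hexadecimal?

0o2170162171 = 0x11E0E479 in hexadecimal.
0b101011110001100000100010 = 0xAF1822 in hexadecimal.
Add column by column in base 16, right to left:
  9+2 = B
  7+2 = 9
  4+8 = C
  E+1 = F
  0+F = F
  E+A = 8 carry 1
  1+0+1 = 2
  1+0 = 1

0x128FFC9B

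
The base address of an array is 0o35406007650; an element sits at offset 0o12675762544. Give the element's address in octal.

0o50303772414

Add column by column in base 8, right to left:
  0+4 = 4
  5+4 = 1 carry 1
  6+5+1 = 4 carry 1
  7+2+1 = 2 carry 1
  0+6+1 = 7
  0+7 = 7
  6+5 = 3 carry 1
  0+7+1 = 0 carry 1
  4+6+1 = 3 carry 1
  5+2+1 = 0 carry 1
  3+1+1 = 5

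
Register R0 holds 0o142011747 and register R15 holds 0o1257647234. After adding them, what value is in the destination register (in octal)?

0o1421661203

Add column by column in base 8, right to left:
  7+4 = 3 carry 1
  4+3+1 = 0 carry 1
  7+2+1 = 2 carry 1
  1+7+1 = 1 carry 1
  1+4+1 = 6
  0+6 = 6
  2+7 = 1 carry 1
  4+5+1 = 2 carry 1
  1+2+1 = 4
  0+1 = 1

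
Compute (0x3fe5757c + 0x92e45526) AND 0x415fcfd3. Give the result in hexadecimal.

0x4049ca82

Add column by column in base 16, right to left:
  c+6 = 2 carry 1
  7+2+1 = a
  5+5 = a
  7+5 = c
  5+4 = 9
  e+e = c carry 1
  f+2+1 = 2 carry 1
  3+9+1 = d
Sum = 0xd2c9caa2; now AND with 0x415fcfd3:
  d&4=4, 2&1=0, c&5=4, 9&f=9, c&c=c, a&f=a, a&d=8, 2&3=2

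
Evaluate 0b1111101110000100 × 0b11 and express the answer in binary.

Multiply each base-2 digit by 3, carrying:
  0×3 = 0 → write 0
  0×3 = 0 → write 0
  1×3 = 3 → write 1 carry 1
  0×3+1 = 1 → write 1
  0×3 = 0 → write 0
  0×3 = 0 → write 0
  0×3 = 0 → write 0
  1×3 = 3 → write 1 carry 1
  1×3+1 = 4 → write 0 carry 2
  1×3+2 = 5 → write 1 carry 2
  0×3+2 = 2 → write 0 carry 1
  1×3+1 = 4 → write 0 carry 2
  1×3+2 = 5 → write 1 carry 2
  1×3+2 = 5 → write 1 carry 2
  1×3+2 = 5 → write 1 carry 2
  1×3+2 = 5 → write 1 carry 2
  remaining carry: 10

0b101111001010001100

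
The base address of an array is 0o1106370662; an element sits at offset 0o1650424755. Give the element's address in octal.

0o2757015637

Add column by column in base 8, right to left:
  2+5 = 7
  6+5 = 3 carry 1
  6+7+1 = 6 carry 1
  0+4+1 = 5
  7+2 = 1 carry 1
  3+4+1 = 0 carry 1
  6+0+1 = 7
  0+5 = 5
  1+6 = 7
  1+1 = 2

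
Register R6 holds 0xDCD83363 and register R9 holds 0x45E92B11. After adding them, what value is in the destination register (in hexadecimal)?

Add column by column in base 16, right to left:
  3+1 = 4
  6+1 = 7
  3+B = E
  3+2 = 5
  8+9 = 1 carry 1
  D+E+1 = C carry 1
  C+5+1 = 2 carry 1
  D+4+1 = 2 carry 1
  final carry 1

0x122C15E74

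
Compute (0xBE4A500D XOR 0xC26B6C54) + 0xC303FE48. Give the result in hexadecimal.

0x13F253AA1

First 0xBE4A500D XOR 0xC26B6C54 = 0x7C213C59.
Add column by column in base 16, right to left:
  9+8 = 1 carry 1
  5+4+1 = A
  C+E = A carry 1
  3+F+1 = 3 carry 1
  1+3+1 = 5
  2+0 = 2
  C+3 = F
  7+C = 3 carry 1
  final carry 1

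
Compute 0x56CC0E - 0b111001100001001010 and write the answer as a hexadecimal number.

0x5333C4

0b111001100001001010 = 0x3984A in hexadecimal.
Subtract column by column in base 16:
  E-A → 4
  0-4 → C (borrow)
  C-8-1 → 3
  C-9 → 3
  6-3 → 3
  5-0 → 5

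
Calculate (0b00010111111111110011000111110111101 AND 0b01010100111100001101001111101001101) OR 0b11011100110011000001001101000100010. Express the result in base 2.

0b11011100111111000001001111100101111

0b00010111111111110011000111110111101 AND 0b01010100111100001101001111101001101 = 0b00010100111100000001000111100001101.
Then OR with 0b11011100110011000001001101000100010.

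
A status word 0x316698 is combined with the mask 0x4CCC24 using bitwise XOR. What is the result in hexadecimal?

0x7DAABC

XOR each hex digit independently (no carries):
  3^4=7, 1^C=D, 6^C=A, 6^C=A, 9^2=B, 8^4=C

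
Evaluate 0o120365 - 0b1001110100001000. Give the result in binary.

0b1111101101

0o120365 = 0b1010000011110101 in binary.
Subtract column by column in base 2:
  1-0 → 1
  0-0 → 0
  1-0 → 1
  0-1 → 1 (borrow)
  1-0-1 → 0
  1-0 → 1
  1-0 → 1
  1-0 → 1
  0-1 → 1 (borrow)
  0-0-1 → 1 (borrow)
  0-1-1 → 0 (borrow)
  0-1-1 → 0 (borrow)
  0-1-1 → 0 (borrow)
  1-0-1 → 0
  0-0 → 0
  1-1 → 0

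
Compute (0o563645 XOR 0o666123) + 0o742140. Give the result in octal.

First 0o563645 XOR 0o666123 = 0o305766.
Add column by column in base 8, right to left:
  6+0 = 6
  6+4 = 2 carry 1
  7+1+1 = 1 carry 1
  5+2+1 = 0 carry 1
  0+4+1 = 5
  3+7 = 2 carry 1
  final carry 1

0o1250126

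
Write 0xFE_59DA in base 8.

0o77454732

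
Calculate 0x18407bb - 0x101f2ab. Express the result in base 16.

0x821510

Subtract column by column in base 16:
  b-b → 0
  b-a → 1
  7-2 → 5
  0-f → 1 (borrow)
  4-1-1 → 2
  8-0 → 8
  1-1 → 0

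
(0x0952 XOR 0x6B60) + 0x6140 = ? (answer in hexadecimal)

0xC372

First 0x0952 XOR 0x6B60 = 0x6232.
Add column by column in base 16, right to left:
  2+0 = 2
  3+4 = 7
  2+1 = 3
  6+6 = C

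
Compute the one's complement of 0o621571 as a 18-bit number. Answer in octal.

0o156206

Each oct digit d becomes 7−d:
  6→1, 2→5, 1→6, 5→2, 7→0, 1→6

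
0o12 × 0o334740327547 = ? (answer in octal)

0o4241304155006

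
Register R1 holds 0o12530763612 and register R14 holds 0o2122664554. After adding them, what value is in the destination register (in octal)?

0o14653650366

Add column by column in base 8, right to left:
  2+4 = 6
  1+5 = 6
  6+5 = 3 carry 1
  3+4+1 = 0 carry 1
  6+6+1 = 5 carry 1
  7+6+1 = 6 carry 1
  0+2+1 = 3
  3+2 = 5
  5+1 = 6
  2+2 = 4
  1+0 = 1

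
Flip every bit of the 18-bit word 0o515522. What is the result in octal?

0o262255

Each oct digit d becomes 7−d:
  5→2, 1→6, 5→2, 5→2, 2→5, 2→5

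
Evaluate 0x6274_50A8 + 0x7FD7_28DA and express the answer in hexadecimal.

Add column by column in base 16, right to left:
  8+A = 2 carry 1
  A+D+1 = 8 carry 1
  0+8+1 = 9
  5+2 = 7
  4+7 = B
  7+D = 4 carry 1
  2+F+1 = 2 carry 1
  6+7+1 = E

0xE24B7982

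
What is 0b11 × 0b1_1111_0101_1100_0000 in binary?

0b1011110000101000000

Multiply each base-2 digit by 3, carrying:
  0×3 = 0 → write 0
  0×3 = 0 → write 0
  0×3 = 0 → write 0
  0×3 = 0 → write 0
  0×3 = 0 → write 0
  0×3 = 0 → write 0
  1×3 = 3 → write 1 carry 1
  1×3+1 = 4 → write 0 carry 2
  1×3+2 = 5 → write 1 carry 2
  0×3+2 = 2 → write 0 carry 1
  1×3+1 = 4 → write 0 carry 2
  0×3+2 = 2 → write 0 carry 1
  1×3+1 = 4 → write 0 carry 2
  1×3+2 = 5 → write 1 carry 2
  1×3+2 = 5 → write 1 carry 2
  1×3+2 = 5 → write 1 carry 2
  1×3+2 = 5 → write 1 carry 2
  remaining carry: 10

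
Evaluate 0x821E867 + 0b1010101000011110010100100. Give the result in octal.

0o1135422413

0x821E867 = 0o1010364147 in octal.
0b1010101000011110010100100 = 0o125036244 in octal.
Add column by column in base 8, right to left:
  7+4 = 3 carry 1
  4+4+1 = 1 carry 1
  1+2+1 = 4
  4+6 = 2 carry 1
  6+3+1 = 2 carry 1
  3+0+1 = 4
  0+5 = 5
  1+2 = 3
  0+1 = 1
  1+0 = 1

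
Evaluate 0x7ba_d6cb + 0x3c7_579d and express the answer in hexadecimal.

0xb822e68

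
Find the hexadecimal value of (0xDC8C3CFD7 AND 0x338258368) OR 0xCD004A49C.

0xDD805A7DC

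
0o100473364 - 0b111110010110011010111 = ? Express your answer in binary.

0o100473364 = 0b1000000100111011011110100 in binary.
Subtract column by column in base 2:
  0-1 → 1 (borrow)
  0-1-1 → 0 (borrow)
  1-1-1 → 1 (borrow)
  0-0-1 → 1 (borrow)
  1-1-1 → 1 (borrow)
  1-0-1 → 0
  1-1 → 0
  1-1 → 0
  0-0 → 0
  1-0 → 1
  1-1 → 0
  0-1 → 1 (borrow)
  1-0-1 → 0
  1-1 → 0
  1-0 → 1
  0-0 → 0
  0-1 → 1 (borrow)
  1-1-1 → 1 (borrow)
  0-1-1 → 0 (borrow)
  0-1-1 → 0 (borrow)
  0-1-1 → 0 (borrow)
  0-0-1 → 1 (borrow)
  0-0-1 → 1 (borrow)
  0-0-1 → 1 (borrow)
  1-0-1 → 0

0b111000110100101000011101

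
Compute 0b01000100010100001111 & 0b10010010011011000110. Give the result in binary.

0b00000000010000000110

AND bit by bit (1 only where both bits are 1):
  01000100010100001111
& 10010010011011000110
= 00000000010000000110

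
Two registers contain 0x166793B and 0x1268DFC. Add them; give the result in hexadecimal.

0x28D0737

Add column by column in base 16, right to left:
  B+C = 7 carry 1
  3+F+1 = 3 carry 1
  9+D+1 = 7 carry 1
  7+8+1 = 0 carry 1
  6+6+1 = D
  6+2 = 8
  1+1 = 2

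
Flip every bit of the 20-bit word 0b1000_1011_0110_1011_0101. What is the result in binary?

0b01110100100101001010

Invert each bit: 10001011011010110101 → 01110100100101001010.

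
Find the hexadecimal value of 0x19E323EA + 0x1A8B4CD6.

Add column by column in base 16, right to left:
  A+6 = 0 carry 1
  E+D+1 = C carry 1
  3+C+1 = 0 carry 1
  2+4+1 = 7
  3+B = E
  E+8 = 6 carry 1
  9+A+1 = 4 carry 1
  1+1+1 = 3

0x346E70C0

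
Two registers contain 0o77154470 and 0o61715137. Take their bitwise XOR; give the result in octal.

0o16641547

XOR each oct digit independently (no carries):
  7^6=1, 7^1=6, 1^7=6, 5^1=4, 4^5=1, 4^1=5, 7^3=4, 0^7=7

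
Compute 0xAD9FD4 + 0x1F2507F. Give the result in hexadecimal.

0x29FF053

Add column by column in base 16, right to left:
  4+F = 3 carry 1
  D+7+1 = 5 carry 1
  F+0+1 = 0 carry 1
  9+5+1 = F
  D+2 = F
  A+F = 9 carry 1
  0+1+1 = 2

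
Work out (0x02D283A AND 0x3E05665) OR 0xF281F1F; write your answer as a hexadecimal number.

0x02D283A AND 0x3E05665 = 0x0200020.
Then OR with 0xF281F1F.

0xF281F3F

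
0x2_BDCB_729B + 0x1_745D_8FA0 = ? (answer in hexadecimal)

Add column by column in base 16, right to left:
  B+0 = B
  9+A = 3 carry 1
  2+F+1 = 2 carry 1
  7+8+1 = 0 carry 1
  B+D+1 = 9 carry 1
  C+5+1 = 2 carry 1
  D+4+1 = 2 carry 1
  B+7+1 = 3 carry 1
  2+1+1 = 4

0x43229023B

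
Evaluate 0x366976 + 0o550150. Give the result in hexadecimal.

0x3939DE

0o550150 = 0x2D068 in hexadecimal.
Add column by column in base 16, right to left:
  6+8 = E
  7+6 = D
  9+0 = 9
  6+D = 3 carry 1
  6+2+1 = 9
  3+0 = 3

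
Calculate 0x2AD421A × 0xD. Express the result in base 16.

0x22CC5B52

Multiply each base-16 digit by 13, carrying:
  A×13 = 130 → write 2 carry 8
  1×13+8 = 21 → write 5 carry 1
  2×13+1 = 27 → write B carry 1
  4×13+1 = 53 → write 5 carry 3
  D×13+3 = 172 → write C carry 10
  A×13+10 = 140 → write C carry 8
  2×13+8 = 34 → write 2 carry 2
  remaining carry: 2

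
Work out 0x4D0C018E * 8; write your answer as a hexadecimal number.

Multiply each base-16 digit by 8, carrying:
  E×8 = 112 → write 0 carry 7
  8×8+7 = 71 → write 7 carry 4
  1×8+4 = 12 → write C
  0×8 = 0 → write 0
  C×8 = 96 → write 0 carry 6
  0×8+6 = 6 → write 6
  D×8 = 104 → write 8 carry 6
  4×8+6 = 38 → write 6 carry 2
  remaining carry: 2

0x268600C70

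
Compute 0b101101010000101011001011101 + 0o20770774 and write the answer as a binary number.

0o20770774 = 0b10000111111000111111100 in binary.
Add column by column in base 2, right to left:
  1+0 = 1
  0+0 = 0
  1+1 = 0 carry 1
  1+1+1 = 1 carry 1
  1+1+1 = 1 carry 1
  0+1+1 = 0 carry 1
  1+1+1 = 1 carry 1
  0+1+1 = 0 carry 1
  0+1+1 = 0 carry 1
  1+0+1 = 0 carry 1
  1+0+1 = 0 carry 1
  0+0+1 = 1
  1+1 = 0 carry 1
  0+1+1 = 0 carry 1
  1+1+1 = 1 carry 1
  0+1+1 = 0 carry 1
  0+1+1 = 0 carry 1
  0+1+1 = 0 carry 1
  0+0+1 = 1
  1+0 = 1
  0+0 = 0
  1+0 = 1
  0+1 = 1
  1+0 = 1
  1+0 = 1
  0+0 = 0
  1+0 = 1

0b101111011000100100001011001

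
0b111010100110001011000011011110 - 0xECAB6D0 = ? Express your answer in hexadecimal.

0b111010100110001011000011011110 = 0x3A98B0DE in hexadecimal.
Subtract column by column in base 16:
  E-0 → E
  D-D → 0
  0-6 → A (borrow)
  B-B-1 → F (borrow)
  8-A-1 → D (borrow)
  9-C-1 → C (borrow)
  A-E-1 → B (borrow)
  3-0-1 → 2

0x2BCDFA0E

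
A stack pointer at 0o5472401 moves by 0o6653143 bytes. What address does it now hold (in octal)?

Add column by column in base 8, right to left:
  1+3 = 4
  0+4 = 4
  4+1 = 5
  2+3 = 5
  7+5 = 4 carry 1
  4+6+1 = 3 carry 1
  5+6+1 = 4 carry 1
  final carry 1

0o14345544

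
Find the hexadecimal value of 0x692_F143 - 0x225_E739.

Subtract column by column in base 16:
  3-9 → A (borrow)
  4-3-1 → 0
  1-7 → A (borrow)
  F-E-1 → 0
  2-5 → D (borrow)
  9-2-1 → 6
  6-2 → 4

0x46D0A0A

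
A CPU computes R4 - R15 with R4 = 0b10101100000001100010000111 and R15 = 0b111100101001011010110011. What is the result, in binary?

Subtract column by column in base 2:
  1-1 → 0
  1-1 → 0
  1-0 → 1
  0-0 → 0
  0-1 → 1 (borrow)
  0-1-1 → 0 (borrow)
  0-0-1 → 1 (borrow)
  1-1-1 → 1 (borrow)
  0-0-1 → 1 (borrow)
  0-1-1 → 0 (borrow)
  0-1-1 → 0 (borrow)
  1-0-1 → 0
  1-1 → 0
  0-0 → 0
  0-0 → 0
  0-1 → 1 (borrow)
  0-0-1 → 1 (borrow)
  0-1-1 → 0 (borrow)
  0-0-1 → 1 (borrow)
  0-0-1 → 1 (borrow)
  1-1-1 → 1 (borrow)
  1-1-1 → 1 (borrow)
  0-1-1 → 0 (borrow)
  1-1-1 → 1 (borrow)
  0-0-1 → 1 (borrow)
  1-0-1 → 0

0b1101111011000000111010100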